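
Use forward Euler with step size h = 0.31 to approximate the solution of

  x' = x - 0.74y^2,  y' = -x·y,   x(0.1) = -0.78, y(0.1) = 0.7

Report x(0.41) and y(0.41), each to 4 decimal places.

-1.1342, 0.8693

Euler on (x,y): x_{n+1} = x_n + h·x', y_{n+1} = y_n + h·y'.
0.100000: (-0.780000, 0.700000); f=(-1.142600, 0.546000) → (-1.134206, 0.869260)
(x(0.41), y(0.41)) ≈ (-1.1342, 0.8693)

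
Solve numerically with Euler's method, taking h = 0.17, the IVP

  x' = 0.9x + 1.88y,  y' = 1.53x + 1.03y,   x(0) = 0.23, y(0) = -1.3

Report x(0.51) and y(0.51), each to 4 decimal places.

-1.3044, -2.2399

Euler on (x,y): x_{n+1} = x_n + h·x', y_{n+1} = y_n + h·y'.
0.000000: (0.230000, -1.300000); f=(-2.237000, -0.987100) → (-0.150290, -1.467807)
0.170000: (-0.150290, -1.467807); f=(-2.894738, -1.741785) → (-0.642395, -1.763910)
0.340000: (-0.642395, -1.763910); f=(-3.894308, -2.799693) → (-1.304428, -2.239858)
(x(0.51), y(0.51)) ≈ (-1.3044, -2.2399)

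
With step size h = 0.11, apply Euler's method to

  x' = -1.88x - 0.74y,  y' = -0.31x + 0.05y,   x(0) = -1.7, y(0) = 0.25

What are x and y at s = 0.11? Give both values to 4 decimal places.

-1.3688, 0.3093

Euler on (x,y): x_{n+1} = x_n + h·x', y_{n+1} = y_n + h·y'.
0.000000: (-1.700000, 0.250000); f=(3.011000, 0.539500) → (-1.368790, 0.309345)
(x(0.11), y(0.11)) ≈ (-1.3688, 0.3093)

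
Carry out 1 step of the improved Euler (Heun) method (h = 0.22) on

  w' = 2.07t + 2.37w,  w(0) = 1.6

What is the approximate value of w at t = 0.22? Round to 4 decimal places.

Heun: k1 = f(t_n, w_n); k2 = f(t_n + h, w_n + h·k1); w_{n+1} = w_n + (h/2)·(k1 + k2).
t=0.000000, w=1.600000:
  k1 = f(0.000000, 1.600000) = 3.792000
  k2 = f(0.220000, 2.434240) = 6.224549
  w ← 1.600000 + (0.22/2)·(3.792000 + 6.224549) = 2.701820
w(0.22) ≈ 2.7018

2.7018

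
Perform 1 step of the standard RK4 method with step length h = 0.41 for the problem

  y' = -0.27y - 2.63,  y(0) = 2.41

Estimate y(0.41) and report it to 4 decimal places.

1.1367

RK4: k1 = f(t_n, y_n); k2 = f(t_n + h/2, y_n + (h/2)·k1); k3 = f(t_n + h/2, y_n + (h/2)·k2); k4 = f(t_n + h, y_n + h·k3); y_{n+1} = y_n + (h/6)·(k1 + 2k2 + 2k3 + k4).
t=0.000000, y=2.410000:
  k1 = f(0.000000, 2.410000) = -3.280700
  k2 = f(0.205000, 1.737457) = -3.099113
  k3 = f(0.205000, 1.774682) = -3.109164
  k4 = f(0.410000, 1.135243) = -2.936516
  y ← 2.410000 + (0.41/6)·(k1 + 2k2 + 2k3 + k4) = 1.136692
y(0.41) ≈ 1.1367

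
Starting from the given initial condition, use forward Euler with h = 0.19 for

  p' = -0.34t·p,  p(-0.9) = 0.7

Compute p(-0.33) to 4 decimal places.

0.8007

Euler: p_{n+1} = p_n + h·f(t_n, p_n).
t=-0.900000, p=0.700000: f=0.214200 → p ← 0.700000 + 0.19·0.214200 = 0.740698
t=-0.710000, p=0.740698: f=0.178804 → p ← 0.740698 + 0.19·0.178804 = 0.774671
t=-0.520000, p=0.774671: f=0.136962 → p ← 0.774671 + 0.19·0.136962 = 0.800694
p(-0.33) ≈ 0.8007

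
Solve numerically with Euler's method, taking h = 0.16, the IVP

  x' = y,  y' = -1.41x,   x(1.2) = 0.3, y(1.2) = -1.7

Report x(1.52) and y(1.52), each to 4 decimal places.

-0.2548, -1.7740

Euler on (x,y): x_{n+1} = x_n + h·x', y_{n+1} = y_n + h·y'.
1.200000: (0.300000, -1.700000); f=(-1.700000, -0.423000) → (0.028000, -1.767680)
1.360000: (0.028000, -1.767680); f=(-1.767680, -0.039480) → (-0.254829, -1.773997)
(x(1.52), y(1.52)) ≈ (-0.2548, -1.7740)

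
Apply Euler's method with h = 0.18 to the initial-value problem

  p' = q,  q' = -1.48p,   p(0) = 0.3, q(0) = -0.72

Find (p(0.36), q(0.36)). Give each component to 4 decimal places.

Euler on (p,q): p_{n+1} = p_n + h·p', q_{n+1} = q_n + h·q'.
0.000000: (0.300000, -0.720000); f=(-0.720000, -0.444000) → (0.170400, -0.799920)
0.180000: (0.170400, -0.799920); f=(-0.799920, -0.252192) → (0.026414, -0.845315)
(p(0.36), q(0.36)) ≈ (0.0264, -0.8453)

0.0264, -0.8453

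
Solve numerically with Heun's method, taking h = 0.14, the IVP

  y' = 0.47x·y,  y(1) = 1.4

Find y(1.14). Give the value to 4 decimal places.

Heun: k1 = f(x_n, y_n); k2 = f(x_n + h, y_n + h·k1); y_{n+1} = y_n + (h/2)·(k1 + k2).
x=1.000000, y=1.400000:
  k1 = f(1.000000, 1.400000) = 0.658000
  k2 = f(1.140000, 1.492120) = 0.799478
  y ← 1.400000 + (0.14/2)·(0.658000 + 0.799478) = 1.502023
y(1.14) ≈ 1.5020

1.5020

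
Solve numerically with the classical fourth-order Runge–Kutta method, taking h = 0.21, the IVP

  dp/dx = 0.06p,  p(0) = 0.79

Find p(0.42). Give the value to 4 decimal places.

0.8102

RK4: k1 = f(x_n, p_n); k2 = f(x_n + h/2, p_n + (h/2)·k1); k3 = f(x_n + h/2, p_n + (h/2)·k2); k4 = f(x_n + h, p_n + h·k3); p_{n+1} = p_n + (h/6)·(k1 + 2k2 + 2k3 + k4).
x=0.000000, p=0.790000:
  k1 = f(0.000000, 0.790000) = 0.047400
  k2 = f(0.105000, 0.794977) = 0.047699
  k3 = f(0.105000, 0.795008) = 0.047701
  k4 = f(0.210000, 0.800017) = 0.048001
  p ← 0.790000 + (0.21/6)·(k1 + 2k2 + 2k3 + k4) = 0.800017
x=0.210000, p=0.800017:
  k1 = f(0.210000, 0.800017) = 0.048001
  k2 = f(0.315000, 0.805057) = 0.048303
  k3 = f(0.315000, 0.805089) = 0.048305
  k4 = f(0.420000, 0.810161) = 0.048610
  p ← 0.800017 + (0.21/6)·(k1 + 2k2 + 2k3 + k4) = 0.810161
p(0.42) ≈ 0.8102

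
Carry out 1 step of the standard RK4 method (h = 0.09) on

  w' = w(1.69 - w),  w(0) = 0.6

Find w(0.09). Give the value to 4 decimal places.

0.6601

RK4: k1 = f(t_n, w_n); k2 = f(t_n + h/2, w_n + (h/2)·k1); k3 = f(t_n + h/2, w_n + (h/2)·k2); k4 = f(t_n + h, w_n + h·k3); w_{n+1} = w_n + (h/6)·(k1 + 2k2 + 2k3 + k4).
t=0.000000, w=0.600000:
  k1 = f(0.000000, 0.600000) = 0.654000
  k2 = f(0.045000, 0.629430) = 0.667555
  k3 = f(0.045000, 0.630040) = 0.667817
  k4 = f(0.090000, 0.660104) = 0.679838
  w ← 0.600000 + (0.09/6)·(k1 + 2k2 + 2k3 + k4) = 0.660069
w(0.09) ≈ 0.6601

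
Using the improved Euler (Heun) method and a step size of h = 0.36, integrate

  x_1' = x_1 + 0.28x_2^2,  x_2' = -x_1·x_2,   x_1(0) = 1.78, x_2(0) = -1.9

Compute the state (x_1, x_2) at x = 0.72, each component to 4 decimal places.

Heun on (x_1,x_2): k1 = f(x_n, state_n); k2 = f(x_n + h, state_n + h·k1); state_{n+1} = state_n + (h/2)·(k1 + k2).
0.000000: (1.780000, -1.900000)
  k1 = (2.790800, 3.382000)
  predictor → (2.784688, -0.682480)
  k2 = (2.915106, 1.900494)
  → (2.807063, -0.949151)
0.360000: (2.807063, -0.949151)
  k1 = (3.059312, 2.664327)
  predictor → (3.908415, 0.010007)
  k2 = (3.908443, -0.039110)
  → (4.061259, -0.476612)
(x_1(0.72), x_2(0.72)) ≈ (4.0613, -0.4766)

4.0613, -0.4766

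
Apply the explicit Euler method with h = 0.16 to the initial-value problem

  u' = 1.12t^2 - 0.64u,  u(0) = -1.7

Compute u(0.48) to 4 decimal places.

Euler: u_{n+1} = u_n + h·f(t_n, u_n).
t=0.000000, u=-1.700000: f=1.088000 → u ← -1.700000 + 0.16·1.088000 = -1.525920
t=0.160000, u=-1.525920: f=1.005261 → u ← -1.525920 + 0.16·1.005261 = -1.365078
t=0.320000, u=-1.365078: f=0.988338 → u ← -1.365078 + 0.16·0.988338 = -1.206944
u(0.48) ≈ -1.2069

-1.2069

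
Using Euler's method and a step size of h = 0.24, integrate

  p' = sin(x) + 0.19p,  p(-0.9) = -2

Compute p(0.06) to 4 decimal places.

-2.9116

Euler: p_{n+1} = p_n + h·f(x_n, p_n).
x=-0.900000, p=-2.000000: f=-1.163327 → p ← -2.000000 + 0.24·(-1.163327) = -2.279198
x=-0.660000, p=-2.279198: f=-1.046165 → p ← -2.279198 + 0.24·(-1.046165) = -2.530278
x=-0.420000, p=-2.530278: f=-0.888513 → p ← -2.530278 + 0.24·(-0.888513) = -2.743521
x=-0.180000, p=-2.743521: f=-0.700299 → p ← -2.743521 + 0.24·(-0.700299) = -2.911593
p(0.06) ≈ -2.9116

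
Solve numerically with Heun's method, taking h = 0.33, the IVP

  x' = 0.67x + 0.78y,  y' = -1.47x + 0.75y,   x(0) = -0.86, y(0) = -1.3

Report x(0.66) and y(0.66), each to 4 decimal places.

Heun on (x,y): k1 = f(s_n, state_n); k2 = f(s_n + h, state_n + h·k1); state_{n+1} = state_n + (h/2)·(k1 + k2).
0.000000: (-0.860000, -1.300000)
  k1 = (-1.590200, 0.289200)
  predictor → (-1.384766, -1.204564)
  k2 = (-1.867353, 1.132183)
  → (-1.430496, -1.065472)
0.330000: (-1.430496, -1.065472)
  k1 = (-1.789501, 1.303726)
  predictor → (-2.021031, -0.635242)
  k2 = (-1.849580, 2.494484)
  → (-2.030945, -0.438767)
(x(0.66), y(0.66)) ≈ (-2.0309, -0.4388)

-2.0309, -0.4388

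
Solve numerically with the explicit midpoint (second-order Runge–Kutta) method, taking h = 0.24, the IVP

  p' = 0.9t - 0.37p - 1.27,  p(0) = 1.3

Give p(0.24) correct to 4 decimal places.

0.9243

Midpoint: k1 = f(t_n, p_n); k2 = f(t_n + h/2, p_n + (h/2)·k1); p_{n+1} = p_n + h·k2.
t=0.000000, p=1.300000:
  k1 = f(0.000000, 1.300000) = -1.751000
  k2 = f(0.120000, 1.089880) = -1.565256
  p ← 1.300000 + 0.24·(-1.565256) = 0.924339
p(0.24) ≈ 0.9243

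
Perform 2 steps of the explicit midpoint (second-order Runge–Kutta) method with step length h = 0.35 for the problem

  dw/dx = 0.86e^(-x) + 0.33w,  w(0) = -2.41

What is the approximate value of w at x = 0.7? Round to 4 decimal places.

Midpoint: k1 = f(x_n, w_n); k2 = f(x_n + h/2, w_n + (h/2)·k1); w_{n+1} = w_n + h·k2.
x=0.000000, w=-2.410000:
  k1 = f(0.000000, -2.410000) = 0.064700
  k2 = f(0.175000, -2.398678) = -0.069631
  w ← -2.410000 + 0.35·(-0.069631) = -2.434371
x=0.350000, w=-2.434371:
  k1 = f(0.350000, -2.434371) = -0.197311
  k2 = f(0.525000, -2.468900) = -0.305999
  w ← -2.434371 + 0.35·(-0.305999) = -2.541470
w(0.7) ≈ -2.5415

-2.5415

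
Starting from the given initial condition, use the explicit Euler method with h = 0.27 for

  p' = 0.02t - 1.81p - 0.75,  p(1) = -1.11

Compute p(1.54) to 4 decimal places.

Euler: p_{n+1} = p_n + h·f(t_n, p_n).
t=1.000000, p=-1.110000: f=1.279100 → p ← -1.110000 + 0.27·1.279100 = -0.764643
t=1.270000, p=-0.764643: f=0.659404 → p ← -0.764643 + 0.27·0.659404 = -0.586604
p(1.54) ≈ -0.5866

-0.5866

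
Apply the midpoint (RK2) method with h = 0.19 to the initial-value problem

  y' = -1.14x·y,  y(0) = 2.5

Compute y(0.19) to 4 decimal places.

Midpoint: k1 = f(x_n, y_n); k2 = f(x_n + h/2, y_n + (h/2)·k1); y_{n+1} = y_n + h·k2.
x=0.000000, y=2.500000:
  k1 = f(0.000000, 2.500000) = 0.000000
  k2 = f(0.095000, 2.500000) = -0.270750
  y ← 2.500000 + 0.19·(-0.270750) = 2.448558
y(0.19) ≈ 2.4486

2.4486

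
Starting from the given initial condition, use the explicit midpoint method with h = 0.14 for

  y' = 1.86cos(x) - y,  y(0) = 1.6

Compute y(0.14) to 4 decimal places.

Midpoint: k1 = f(x_n, y_n); k2 = f(x_n + h/2, y_n + (h/2)·k1); y_{n+1} = y_n + h·k2.
x=0.000000, y=1.600000:
  k1 = f(0.000000, 1.600000) = 0.260000
  k2 = f(0.070000, 1.618200) = 0.237245
  y ← 1.600000 + 0.14·0.237245 = 1.633214
y(0.14) ≈ 1.6332

1.6332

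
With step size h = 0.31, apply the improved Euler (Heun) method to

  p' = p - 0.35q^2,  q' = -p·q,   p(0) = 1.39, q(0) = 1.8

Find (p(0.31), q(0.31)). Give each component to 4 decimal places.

1.6005, 1.1789

Heun on (p,q): k1 = f(t_n, state_n); k2 = f(t_n + h, state_n + h·k1); state_{n+1} = state_n + (h/2)·(k1 + k2).
0.000000: (1.390000, 1.800000)
  k1 = (0.256000, -2.502000)
  predictor → (1.469360, 1.024380)
  k2 = (1.102086, -1.505183)
  → (1.600503, 1.178887)
(p(0.31), q(0.31)) ≈ (1.6005, 1.1789)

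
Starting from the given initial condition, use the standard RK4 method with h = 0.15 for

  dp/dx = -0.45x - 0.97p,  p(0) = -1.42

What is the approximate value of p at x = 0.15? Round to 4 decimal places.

RK4: k1 = f(x_n, p_n); k2 = f(x_n + h/2, p_n + (h/2)·k1); k3 = f(x_n + h/2, p_n + (h/2)·k2); k4 = f(x_n + h, p_n + h·k3); p_{n+1} = p_n + (h/6)·(k1 + 2k2 + 2k3 + k4).
x=0.000000, p=-1.420000:
  k1 = f(0.000000, -1.420000) = 1.377400
  k2 = f(0.075000, -1.316695) = 1.243444
  k3 = f(0.075000, -1.326742) = 1.253189
  k4 = f(0.150000, -1.232022) = 1.127561
  p ← -1.420000 + (0.15/6)·(k1 + 2k2 + 2k3 + k4) = -1.232544
p(0.15) ≈ -1.2325

-1.2325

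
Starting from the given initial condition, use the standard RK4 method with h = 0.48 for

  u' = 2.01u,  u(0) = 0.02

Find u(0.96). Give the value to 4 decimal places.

RK4: k1 = f(s_n, u_n); k2 = f(s_n + h/2, u_n + (h/2)·k1); k3 = f(s_n + h/2, u_n + (h/2)·k2); k4 = f(s_n + h, u_n + h·k3); u_{n+1} = u_n + (h/6)·(k1 + 2k2 + 2k3 + k4).
s=0.000000, u=0.020000:
  k1 = f(0.000000, 0.020000) = 0.040200
  k2 = f(0.240000, 0.029648) = 0.059592
  k3 = f(0.240000, 0.034302) = 0.068947
  k4 = f(0.480000, 0.053095) = 0.106720
  u ← 0.020000 + (0.48/6)·(k1 + 2k2 + 2k3 + k4) = 0.052320
s=0.480000, u=0.052320:
  k1 = f(0.480000, 0.052320) = 0.105163
  k2 = f(0.720000, 0.077559) = 0.155894
  k3 = f(0.720000, 0.089735) = 0.180366
  k4 = f(0.960000, 0.138896) = 0.279181
  u ← 0.052320 + (0.48/6)·(k1 + 2k2 + 2k3 + k4) = 0.136869
u(0.96) ≈ 0.1369

0.1369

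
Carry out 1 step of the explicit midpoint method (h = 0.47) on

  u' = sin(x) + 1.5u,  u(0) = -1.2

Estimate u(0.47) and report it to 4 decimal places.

-2.2348

Midpoint: k1 = f(x_n, u_n); k2 = f(x_n + h/2, u_n + (h/2)·k1); u_{n+1} = u_n + h·k2.
x=0.000000, u=-1.200000:
  k1 = f(0.000000, -1.200000) = -1.800000
  k2 = f(0.235000, -1.623000) = -2.201657
  u ← -1.200000 + 0.47·(-2.201657) = -2.234779
u(0.47) ≈ -2.2348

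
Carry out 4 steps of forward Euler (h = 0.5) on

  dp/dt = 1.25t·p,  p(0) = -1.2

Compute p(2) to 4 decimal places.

Euler: p_{n+1} = p_n + h·f(t_n, p_n).
t=0.000000, p=-1.200000: f=0.000000 → p ← -1.200000 + 0.5·0.000000 = -1.200000
t=0.500000, p=-1.200000: f=-0.750000 → p ← -1.200000 + 0.5·(-0.750000) = -1.575000
t=1.000000, p=-1.575000: f=-1.968750 → p ← -1.575000 + 0.5·(-1.968750) = -2.559375
t=1.500000, p=-2.559375: f=-4.798828 → p ← -2.559375 + 0.5·(-4.798828) = -4.958789
p(2) ≈ -4.9588

-4.9588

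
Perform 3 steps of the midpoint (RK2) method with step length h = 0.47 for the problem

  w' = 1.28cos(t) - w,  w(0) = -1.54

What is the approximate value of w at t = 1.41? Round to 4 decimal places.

Midpoint: k1 = f(t_n, w_n); k2 = f(t_n + h/2, w_n + (h/2)·k1); w_{n+1} = w_n + h·k2.
t=0.000000, w=-1.540000:
  k1 = f(0.000000, -1.540000) = 2.820000
  k2 = f(0.235000, -0.877300) = 2.122118
  w ← -1.540000 + 0.47·2.122118 = -0.542604
t=0.470000, w=-0.542604:
  k1 = f(0.470000, -0.542604) = 1.683812
  k2 = f(0.705000, -0.146909) = 1.121771
  w ← -0.542604 + 0.47·1.121771 = -0.015372
t=0.940000, w=-0.015372:
  k1 = f(0.940000, -0.015372) = 0.770300
  k2 = f(1.175000, 0.165649) = 0.327846
  w ← -0.015372 + 0.47·0.327846 = 0.138716
w(1.41) ≈ 0.1387

0.1387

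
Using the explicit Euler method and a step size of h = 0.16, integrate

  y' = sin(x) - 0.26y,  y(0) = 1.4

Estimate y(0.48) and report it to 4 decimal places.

Euler: y_{n+1} = y_n + h·f(x_n, y_n).
x=0.000000, y=1.400000: f=-0.364000 → y ← 1.400000 + 0.16·(-0.364000) = 1.341760
x=0.160000, y=1.341760: f=-0.189539 → y ← 1.341760 + 0.16·(-0.189539) = 1.311434
x=0.320000, y=1.311434: f=-0.026406 → y ← 1.311434 + 0.16·(-0.026406) = 1.307209
y(0.48) ≈ 1.3072

1.3072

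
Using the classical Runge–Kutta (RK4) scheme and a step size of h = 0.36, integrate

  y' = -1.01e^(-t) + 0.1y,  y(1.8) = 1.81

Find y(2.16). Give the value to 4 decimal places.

1.8249

RK4: k1 = f(t_n, y_n); k2 = f(t_n + h/2, y_n + (h/2)·k1); k3 = f(t_n + h/2, y_n + (h/2)·k2); k4 = f(t_n + h, y_n + h·k3); y_{n+1} = y_n + (h/6)·(k1 + 2k2 + 2k3 + k4).
t=1.800000, y=1.810000:
  k1 = f(1.800000, 1.810000) = 0.014048
  k2 = f(1.980000, 1.812529) = 0.041803
  k3 = f(1.980000, 1.817525) = 0.042303
  k4 = f(2.160000, 1.825229) = 0.066045
  y ← 1.810000 + (0.36/6)·(k1 + 2k2 + 2k3 + k4) = 1.824898
y(2.16) ≈ 1.8249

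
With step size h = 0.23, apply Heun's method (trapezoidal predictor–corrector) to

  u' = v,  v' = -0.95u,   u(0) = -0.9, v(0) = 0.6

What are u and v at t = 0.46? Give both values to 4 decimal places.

Heun on (u,v): k1 = f(t_n, state_n); k2 = f(t_n + h, state_n + h·k1); state_{n+1} = state_n + (h/2)·(k1 + k2).
0.000000: (-0.900000, 0.600000)
  k1 = (0.600000, 0.855000)
  predictor → (-0.762000, 0.796650)
  k2 = (0.796650, 0.723900)
  → (-0.739385, 0.781573)
0.230000: (-0.739385, 0.781573)
  k1 = (0.781573, 0.702416)
  predictor → (-0.559623, 0.943129)
  k2 = (0.943129, 0.531642)
  → (-0.541044, 0.923490)
(u(0.46), v(0.46)) ≈ (-0.5410, 0.9235)

-0.5410, 0.9235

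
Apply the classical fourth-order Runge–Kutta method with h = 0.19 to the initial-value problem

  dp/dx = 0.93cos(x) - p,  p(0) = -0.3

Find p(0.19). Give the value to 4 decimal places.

-0.0882

RK4: k1 = f(x_n, p_n); k2 = f(x_n + h/2, p_n + (h/2)·k1); k3 = f(x_n + h/2, p_n + (h/2)·k2); k4 = f(x_n + h, p_n + h·k3); p_{n+1} = p_n + (h/6)·(k1 + 2k2 + 2k3 + k4).
x=0.000000, p=-0.300000:
  k1 = f(0.000000, -0.300000) = 1.230000
  k2 = f(0.095000, -0.183150) = 1.108957
  k3 = f(0.095000, -0.194649) = 1.120456
  k4 = f(0.190000, -0.087113) = 1.000377
  p ← -0.300000 + (0.19/6)·(k1 + 2k2 + 2k3 + k4) = -0.088175
p(0.19) ≈ -0.0882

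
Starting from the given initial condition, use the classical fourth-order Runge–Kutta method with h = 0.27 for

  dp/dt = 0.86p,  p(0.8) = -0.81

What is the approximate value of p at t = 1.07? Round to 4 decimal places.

-1.0217

RK4: k1 = f(t_n, p_n); k2 = f(t_n + h/2, p_n + (h/2)·k1); k3 = f(t_n + h/2, p_n + (h/2)·k2); k4 = f(t_n + h, p_n + h·k3); p_{n+1} = p_n + (h/6)·(k1 + 2k2 + 2k3 + k4).
t=0.800000, p=-0.810000:
  k1 = f(0.800000, -0.810000) = -0.696600
  k2 = f(0.935000, -0.904041) = -0.777475
  k3 = f(0.935000, -0.914959) = -0.786865
  k4 = f(1.070000, -1.022454) = -0.879310
  p ← -0.810000 + (0.27/6)·(k1 + 2k2 + 2k3 + k4) = -1.021707
p(1.07) ≈ -1.0217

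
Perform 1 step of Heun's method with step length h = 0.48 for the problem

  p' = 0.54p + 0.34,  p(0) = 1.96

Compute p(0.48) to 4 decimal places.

Heun: k1 = f(x_n, p_n); k2 = f(x_n + h, p_n + h·k1); p_{n+1} = p_n + (h/2)·(k1 + k2).
x=0.000000, p=1.960000:
  k1 = f(0.000000, 1.960000) = 1.398400
  k2 = f(0.480000, 2.631232) = 1.760865
  p ← 1.960000 + (0.48/2)·(1.398400 + 1.760865) = 2.718224
p(0.48) ≈ 2.7182

2.7182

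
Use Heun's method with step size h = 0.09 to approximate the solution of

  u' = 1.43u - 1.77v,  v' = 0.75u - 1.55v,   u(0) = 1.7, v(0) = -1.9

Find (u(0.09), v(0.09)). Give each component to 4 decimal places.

Heun on (u,v): k1 = f(x_n, state_n); k2 = f(x_n + h, state_n + h·k1); state_{n+1} = state_n + (h/2)·(k1 + k2).
0.000000: (1.700000, -1.900000)
  k1 = (5.794000, 4.220000)
  predictor → (2.221460, -1.520200)
  k2 = (5.867442, 4.022405)
  → (2.224765, -1.529092)
(u(0.09), v(0.09)) ≈ (2.2248, -1.5291)

2.2248, -1.5291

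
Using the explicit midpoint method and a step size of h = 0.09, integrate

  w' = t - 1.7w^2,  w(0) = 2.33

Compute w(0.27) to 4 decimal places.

Midpoint: k1 = f(t_n, w_n); k2 = f(t_n + h/2, w_n + (h/2)·k1); w_{n+1} = w_n + h·k2.
t=0.000000, w=2.330000:
  k1 = f(0.000000, 2.330000) = -9.229130
  k2 = f(0.045000, 1.914689) = -6.187259
  w ← 2.330000 + 0.09·(-6.187259) = 1.773147
t=0.090000, w=1.773147:
  k1 = f(0.090000, 1.773147) = -5.254884
  k2 = f(0.135000, 1.536677) = -3.879339
  w ← 1.773147 + 0.09·(-3.879339) = 1.424006
t=0.180000, w=1.424006:
  k1 = f(0.180000, 1.424006) = -3.267249
  k2 = f(0.225000, 1.276980) = -2.547152
  w ← 1.424006 + 0.09·(-2.547152) = 1.194762
w(0.27) ≈ 1.1948

1.1948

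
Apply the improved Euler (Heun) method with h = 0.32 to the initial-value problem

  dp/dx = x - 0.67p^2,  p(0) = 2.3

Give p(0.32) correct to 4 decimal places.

1.6384

Heun: k1 = f(x_n, p_n); k2 = f(x_n + h, p_n + h·k1); p_{n+1} = p_n + (h/2)·(k1 + k2).
x=0.000000, p=2.300000:
  k1 = f(0.000000, 2.300000) = -3.544300
  k2 = f(0.320000, 1.165824) = -0.590628
  p ← 2.300000 + (0.32/2)·(-3.544300 + (-0.590628)) = 1.638412
p(0.32) ≈ 1.6384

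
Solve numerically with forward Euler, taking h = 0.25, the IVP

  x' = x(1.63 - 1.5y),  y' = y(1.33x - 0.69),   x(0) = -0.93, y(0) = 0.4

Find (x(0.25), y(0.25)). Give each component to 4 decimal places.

Euler on (x,y): x_{n+1} = x_n + h·x', y_{n+1} = y_n + h·y'.
0.000000: (-0.930000, 0.400000); f=(-0.957900, -0.770760) → (-1.169475, 0.207310)
(x(0.25), y(0.25)) ≈ (-1.1695, 0.2073)

-1.1695, 0.2073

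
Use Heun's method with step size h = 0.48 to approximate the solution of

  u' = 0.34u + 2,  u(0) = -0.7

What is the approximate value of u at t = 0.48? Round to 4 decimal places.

Heun: k1 = f(t_n, u_n); k2 = f(t_n + h, u_n + h·k1); u_{n+1} = u_n + (h/2)·(k1 + k2).
t=0.000000, u=-0.700000:
  k1 = f(0.000000, -0.700000) = 1.762000
  k2 = f(0.480000, 0.145760) = 2.049558
  u ← -0.700000 + (0.48/2)·(1.762000 + 2.049558) = 0.214774
u(0.48) ≈ 0.2148

0.2148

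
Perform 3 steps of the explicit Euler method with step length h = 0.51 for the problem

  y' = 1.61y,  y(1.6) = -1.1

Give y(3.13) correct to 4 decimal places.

-6.6435

Euler: y_{n+1} = y_n + h·f(t_n, y_n).
t=1.600000, y=-1.100000: f=-1.771000 → y ← -1.100000 + 0.51·(-1.771000) = -2.003210
t=2.110000, y=-2.003210: f=-3.225168 → y ← -2.003210 + 0.51·(-3.225168) = -3.648046
t=2.620000, y=-3.648046: f=-5.873354 → y ← -3.648046 + 0.51·(-5.873354) = -6.643456
y(3.13) ≈ -6.6435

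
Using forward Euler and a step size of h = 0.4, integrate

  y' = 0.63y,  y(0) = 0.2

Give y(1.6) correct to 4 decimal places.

Euler: y_{n+1} = y_n + h·f(x_n, y_n).
x=0.000000, y=0.200000: f=0.126000 → y ← 0.200000 + 0.4·0.126000 = 0.250400
x=0.400000, y=0.250400: f=0.157752 → y ← 0.250400 + 0.4·0.157752 = 0.313501
x=0.800000, y=0.313501: f=0.197506 → y ← 0.313501 + 0.4·0.197506 = 0.392503
x=1.200000, y=0.392503: f=0.247277 → y ← 0.392503 + 0.4·0.247277 = 0.491414
y(1.6) ≈ 0.4914

0.4914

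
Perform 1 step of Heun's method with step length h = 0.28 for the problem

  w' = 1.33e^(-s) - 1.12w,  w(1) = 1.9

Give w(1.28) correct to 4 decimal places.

Heun: k1 = f(s_n, w_n); k2 = f(s_n + h, w_n + h·k1); w_{n+1} = w_n + (h/2)·(k1 + k2).
s=1.000000, w=1.900000:
  k1 = f(1.000000, 1.900000) = -1.638720
  k2 = f(1.280000, 1.441158) = -1.244308
  w ← 1.900000 + (0.28/2)·(-1.638720 + (-1.244308)) = 1.496376
w(1.28) ≈ 1.4964

1.4964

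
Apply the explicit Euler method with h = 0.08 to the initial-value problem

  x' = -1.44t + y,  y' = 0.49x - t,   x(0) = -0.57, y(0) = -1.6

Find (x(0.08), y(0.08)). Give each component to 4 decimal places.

-0.6980, -1.6223

Euler on (x,y): x_{n+1} = x_n + h·x', y_{n+1} = y_n + h·y'.
0.000000: (-0.570000, -1.600000); f=(-1.600000, -0.279300) → (-0.698000, -1.622344)
(x(0.08), y(0.08)) ≈ (-0.6980, -1.6223)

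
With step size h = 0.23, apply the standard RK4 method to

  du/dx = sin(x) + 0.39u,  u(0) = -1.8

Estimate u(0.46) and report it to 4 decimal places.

-2.0432

RK4: k1 = f(x_n, u_n); k2 = f(x_n + h/2, u_n + (h/2)·k1); k3 = f(x_n + h/2, u_n + (h/2)·k2); k4 = f(x_n + h, u_n + h·k3); u_{n+1} = u_n + (h/6)·(k1 + 2k2 + 2k3 + k4).
x=0.000000, u=-1.800000:
  k1 = f(0.000000, -1.800000) = -0.702000
  k2 = f(0.115000, -1.880730) = -0.618738
  k3 = f(0.115000, -1.871155) = -0.615004
  k4 = f(0.230000, -1.941451) = -0.529188
  u ← -1.800000 + (0.23/6)·(k1 + 2k2 + 2k3 + k4) = -1.941782
x=0.230000, u=-1.941782:
  k1 = f(0.230000, -1.941782) = -0.529318
  k2 = f(0.345000, -2.002654) = -0.442838
  k3 = f(0.345000, -1.992709) = -0.438960
  k4 = f(0.460000, -2.042743) = -0.352722
  u ← -1.941782 + (0.23/6)·(k1 + 2k2 + 2k3 + k4) = -2.043198
u(0.46) ≈ -2.0432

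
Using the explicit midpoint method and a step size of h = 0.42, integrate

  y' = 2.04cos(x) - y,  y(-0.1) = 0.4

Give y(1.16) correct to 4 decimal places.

Midpoint: k1 = f(x_n, y_n); k2 = f(x_n + h/2, y_n + (h/2)·k1); y_{n+1} = y_n + h·k2.
x=-0.100000, y=0.400000:
  k1 = f(-0.100000, 0.400000) = 1.629808
  k2 = f(0.110000, 0.742260) = 1.285411
  y ← 0.400000 + 0.42·1.285411 = 0.939872
x=0.320000, y=0.939872:
  k1 = f(0.320000, 0.939872) = 0.996568
  k2 = f(0.530000, 1.149152) = 0.610975
  y ← 0.939872 + 0.42·0.610975 = 1.196482
x=0.740000, y=1.196482:
  k1 = f(0.740000, 1.196482) = 0.309994
  k2 = f(0.950000, 1.261581) = -0.074947
  y ← 1.196482 + 0.42·(-0.074947) = 1.165004
y(1.16) ≈ 1.1650

1.1650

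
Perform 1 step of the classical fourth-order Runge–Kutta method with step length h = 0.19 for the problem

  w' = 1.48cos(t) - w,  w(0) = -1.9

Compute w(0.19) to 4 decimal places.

-1.3167

RK4: k1 = f(t_n, w_n); k2 = f(t_n + h/2, w_n + (h/2)·k1); k3 = f(t_n + h/2, w_n + (h/2)·k2); k4 = f(t_n + h, w_n + h·k3); w_{n+1} = w_n + (h/6)·(k1 + 2k2 + 2k3 + k4).
t=0.000000, w=-1.900000:
  k1 = f(0.000000, -1.900000) = 3.380000
  k2 = f(0.095000, -1.578900) = 3.052227
  k3 = f(0.095000, -1.610038) = 3.083365
  k4 = f(0.190000, -1.314161) = 2.767527
  w ← -1.900000 + (0.19/6)·(k1 + 2k2 + 2k3 + k4) = -1.316741
w(0.19) ≈ -1.3167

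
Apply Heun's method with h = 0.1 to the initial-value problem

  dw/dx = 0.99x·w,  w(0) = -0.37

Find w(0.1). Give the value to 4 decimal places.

-0.3718

Heun: k1 = f(x_n, w_n); k2 = f(x_n + h, w_n + h·k1); w_{n+1} = w_n + (h/2)·(k1 + k2).
x=0.000000, w=-0.370000:
  k1 = f(0.000000, -0.370000) = 0.000000
  k2 = f(0.100000, -0.370000) = -0.036630
  w ← -0.370000 + (0.1/2)·(0.000000 + (-0.036630)) = -0.371831
w(0.1) ≈ -0.3718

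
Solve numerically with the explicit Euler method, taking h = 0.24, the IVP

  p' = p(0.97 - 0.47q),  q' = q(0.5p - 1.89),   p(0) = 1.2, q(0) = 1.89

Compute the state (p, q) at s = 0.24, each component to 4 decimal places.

Euler on (p,q): p_{n+1} = p_n + h·p', q_{n+1} = q_n + h·q'.
0.000000: (1.200000, 1.890000); f=(0.098040, -2.438100) → (1.223530, 1.304856)
(p(0.24), q(0.24)) ≈ (1.2235, 1.3049)

1.2235, 1.3049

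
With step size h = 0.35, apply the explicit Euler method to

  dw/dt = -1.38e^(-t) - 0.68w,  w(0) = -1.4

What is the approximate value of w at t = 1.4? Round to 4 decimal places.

Euler: w_{n+1} = w_n + h·f(t_n, w_n).
t=0.000000, w=-1.400000: f=-0.428000 → w ← -1.400000 + 0.35·(-0.428000) = -1.549800
t=0.350000, w=-1.549800: f=0.081394 → w ← -1.549800 + 0.35·0.081394 = -1.521312
t=0.700000, w=-1.521312: f=0.349204 → w ← -1.521312 + 0.35·0.349204 = -1.399090
t=1.050000, w=-1.399090: f=0.468467 → w ← -1.399090 + 0.35·0.468467 = -1.235127
w(1.4) ≈ -1.2351

-1.2351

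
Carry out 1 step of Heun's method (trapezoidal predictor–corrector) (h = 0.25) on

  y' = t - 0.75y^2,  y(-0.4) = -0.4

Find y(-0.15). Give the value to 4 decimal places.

Heun: k1 = f(t_n, y_n); k2 = f(t_n + h, y_n + h·k1); y_{n+1} = y_n + (h/2)·(k1 + k2).
t=-0.400000, y=-0.400000:
  k1 = f(-0.400000, -0.400000) = -0.520000
  k2 = f(-0.150000, -0.530000) = -0.360675
  y ← -0.400000 + (0.25/2)·(-0.520000 + (-0.360675)) = -0.510084
y(-0.15) ≈ -0.5101

-0.5101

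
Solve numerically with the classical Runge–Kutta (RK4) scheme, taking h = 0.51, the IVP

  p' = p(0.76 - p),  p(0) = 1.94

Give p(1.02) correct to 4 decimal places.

RK4: k1 = f(s_n, p_n); k2 = f(s_n + h/2, p_n + (h/2)·k1); k3 = f(s_n + h/2, p_n + (h/2)·k2); k4 = f(s_n + h, p_n + h·k3); p_{n+1} = p_n + (h/6)·(k1 + 2k2 + 2k3 + k4).
s=0.000000, p=1.940000:
  k1 = f(0.000000, 1.940000) = -2.289200
  k2 = f(0.255000, 1.356254) = -0.808672
  k3 = f(0.255000, 1.733789) = -1.688344
  k4 = f(0.510000, 1.078945) = -0.344124
  p ← 1.940000 + (0.51/6)·(k1 + 2k2 + 2k3 + k4) = 1.291675
s=0.510000, p=1.291675:
  k1 = f(0.510000, 1.291675) = -0.686751
  k2 = f(0.765000, 1.116553) = -0.398111
  k3 = f(0.765000, 1.190157) = -0.511954
  k4 = f(1.020000, 1.030578) = -0.278852
  p ← 1.291675 + (0.51/6)·(k1 + 2k2 + 2k3 + k4) = 1.054888
p(1.02) ≈ 1.0549

1.0549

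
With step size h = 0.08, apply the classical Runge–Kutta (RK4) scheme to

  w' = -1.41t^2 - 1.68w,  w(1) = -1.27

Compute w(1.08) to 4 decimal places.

RK4: k1 = f(t_n, w_n); k2 = f(t_n + h/2, w_n + (h/2)·k1); k3 = f(t_n + h/2, w_n + (h/2)·k2); k4 = f(t_n + h, w_n + h·k3); w_{n+1} = w_n + (h/6)·(k1 + 2k2 + 2k3 + k4).
t=1.000000, w=-1.270000:
  k1 = f(1.000000, -1.270000) = 0.723600
  k2 = f(1.040000, -1.241056) = 0.559918
  k3 = f(1.040000, -1.247603) = 0.570918
  k4 = f(1.080000, -1.224327) = 0.412245
  w ← -1.270000 + (0.08/6)·(k1 + 2k2 + 2k3 + k4) = -1.224700
w(1.08) ≈ -1.2247

-1.2247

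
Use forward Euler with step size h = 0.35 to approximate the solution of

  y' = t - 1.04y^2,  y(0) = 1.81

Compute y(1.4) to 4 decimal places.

0.8962

Euler: y_{n+1} = y_n + h·f(t_n, y_n).
t=0.000000, y=1.810000: f=-3.407144 → y ← 1.810000 + 0.35·(-3.407144) = 0.617500
t=0.350000, y=0.617500: f=-0.046558 → y ← 0.617500 + 0.35·(-0.046558) = 0.601204
t=0.700000, y=0.601204: f=0.324096 → y ← 0.601204 + 0.35·0.324096 = 0.714638
t=1.050000, y=0.714638: f=0.518865 → y ← 0.714638 + 0.35·0.518865 = 0.896240
y(1.4) ≈ 0.8962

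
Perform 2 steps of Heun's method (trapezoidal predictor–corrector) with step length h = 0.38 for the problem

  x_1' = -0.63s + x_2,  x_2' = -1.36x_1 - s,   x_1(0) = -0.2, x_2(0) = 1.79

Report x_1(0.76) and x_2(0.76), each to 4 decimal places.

0.8711, 1.0559

Heun on (x_1,x_2): k1 = f(s_n, state_n); k2 = f(s_n + h, state_n + h·k1); state_{n+1} = state_n + (h/2)·(k1 + k2).
0.000000: (-0.200000, 1.790000)
  k1 = (1.790000, 0.272000)
  predictor → (0.480200, 1.893360)
  k2 = (1.653960, -1.033072)
  → (0.454352, 1.645396)
0.380000: (0.454352, 1.645396)
  k1 = (1.405996, -0.997919)
  predictor → (0.988631, 1.266187)
  k2 = (0.787387, -2.104538)
  → (0.871095, 1.055929)
(x_1(0.76), x_2(0.76)) ≈ (0.8711, 1.0559)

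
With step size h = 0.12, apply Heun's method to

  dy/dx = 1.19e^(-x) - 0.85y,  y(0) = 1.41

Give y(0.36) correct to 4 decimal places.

Heun: k1 = f(x_n, y_n); k2 = f(x_n + h, y_n + h·k1); y_{n+1} = y_n + (h/2)·(k1 + k2).
x=0.000000, y=1.410000:
  k1 = f(0.000000, 1.410000) = -0.008500
  k2 = f(0.120000, 1.408980) = -0.142198
  y ← 1.410000 + (0.12/2)·(-0.008500 + (-0.142198)) = 1.400958
x=0.120000, y=1.400958:
  k1 = f(0.120000, 1.400958) = -0.135379
  k2 = f(0.240000, 1.384713) = -0.240919
  y ← 1.400958 + (0.12/2)·(-0.135379 + (-0.240919)) = 1.378380
x=0.240000, y=1.378380:
  k1 = f(0.240000, 1.378380) = -0.235536
  k2 = f(0.360000, 1.350116) = -0.317364
  y ← 1.378380 + (0.12/2)·(-0.235536 + (-0.317364)) = 1.345206
y(0.36) ≈ 1.3452

1.3452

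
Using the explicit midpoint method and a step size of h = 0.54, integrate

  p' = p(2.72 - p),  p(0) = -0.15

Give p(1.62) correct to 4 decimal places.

-40.4029

Midpoint: k1 = f(s_n, p_n); k2 = f(s_n + h/2, p_n + (h/2)·k1); p_{n+1} = p_n + h·k2.
s=0.000000, p=-0.150000:
  k1 = f(0.000000, -0.150000) = -0.430500
  k2 = f(0.270000, -0.266235) = -0.795040
  p ← -0.150000 + 0.54·(-0.795040) = -0.579322
s=0.540000, p=-0.579322:
  k1 = f(0.540000, -0.579322) = -1.911369
  k2 = f(0.810000, -1.095391) = -4.179347
  p ← -0.579322 + 0.54·(-4.179347) = -2.836169
s=1.080000, p=-2.836169:
  k1 = f(1.080000, -2.836169) = -15.758234
  k2 = f(1.350000, -7.090892) = -69.567976
  p ← -2.836169 + 0.54·(-69.567976) = -40.402876
p(1.62) ≈ -40.4029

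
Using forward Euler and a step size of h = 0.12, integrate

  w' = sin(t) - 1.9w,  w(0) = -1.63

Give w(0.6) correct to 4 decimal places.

-0.3353

Euler: w_{n+1} = w_n + h·f(t_n, w_n).
t=0.000000, w=-1.630000: f=3.097000 → w ← -1.630000 + 0.12·3.097000 = -1.258360
t=0.120000, w=-1.258360: f=2.510596 → w ← -1.258360 + 0.12·2.510596 = -0.957088
t=0.240000, w=-0.957088: f=2.056171 → w ← -0.957088 + 0.12·2.056171 = -0.710348
t=0.360000, w=-0.710348: f=1.701935 → w ← -0.710348 + 0.12·1.701935 = -0.506116
t=0.480000, w=-0.506116: f=1.423399 → w ← -0.506116 + 0.12·1.423399 = -0.335308
w(0.6) ≈ -0.3353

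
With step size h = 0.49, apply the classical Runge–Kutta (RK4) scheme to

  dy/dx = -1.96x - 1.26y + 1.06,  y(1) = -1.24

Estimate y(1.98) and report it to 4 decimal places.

RK4: k1 = f(x_n, y_n); k2 = f(x_n + h/2, y_n + (h/2)·k1); k3 = f(x_n + h/2, y_n + (h/2)·k2); k4 = f(x_n + h, y_n + h·k3); y_{n+1} = y_n + (h/6)·(k1 + 2k2 + 2k3 + k4).
x=1.000000, y=-1.240000:
  k1 = f(1.000000, -1.240000) = 0.662400
  k2 = f(1.245000, -1.077712) = -0.022283
  k3 = f(1.245000, -1.245459) = 0.189079
  k4 = f(1.490000, -1.147351) = -0.414737
  y ← -1.240000 + (0.49/6)·(k1 + 2k2 + 2k3 + k4) = -1.192531
x=1.490000, y=-1.192531:
  k1 = f(1.490000, -1.192531) = -0.357811
  k2 = f(1.735000, -1.280195) = -0.727555
  k3 = f(1.735000, -1.370782) = -0.613415
  k4 = f(1.980000, -1.493104) = -0.939489
  y ← -1.192531 + (0.49/6)·(k1 + 2k2 + 2k3 + k4) = -1.517502
y(1.98) ≈ -1.5175

-1.5175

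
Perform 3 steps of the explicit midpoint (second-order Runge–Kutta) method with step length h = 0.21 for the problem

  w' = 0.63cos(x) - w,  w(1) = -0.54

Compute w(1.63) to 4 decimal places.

Midpoint: k1 = f(x_n, w_n); k2 = f(x_n + h/2, w_n + (h/2)·k1); w_{n+1} = w_n + h·k2.
x=1.000000, w=-0.540000:
  k1 = f(1.000000, -0.540000) = 0.880390
  k2 = f(1.105000, -0.447559) = 0.730514
  w ← -0.540000 + 0.21·0.730514 = -0.386592
x=1.210000, w=-0.386592:
  k1 = f(1.210000, -0.386592) = 0.608994
  k2 = f(1.315000, -0.322648) = 0.482048
  w ← -0.386592 + 0.21·0.482048 = -0.285362
x=1.420000, w=-0.285362:
  k1 = f(1.420000, -0.285362) = 0.380004
  k2 = f(1.525000, -0.245462) = 0.274303
  w ← -0.285362 + 0.21·0.274303 = -0.227758
w(1.63) ≈ -0.2278

-0.2278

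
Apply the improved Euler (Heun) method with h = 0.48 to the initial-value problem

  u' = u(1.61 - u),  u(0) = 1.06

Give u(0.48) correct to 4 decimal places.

1.2868

Heun: k1 = f(x_n, u_n); k2 = f(x_n + h, u_n + h·k1); u_{n+1} = u_n + (h/2)·(k1 + k2).
x=0.000000, u=1.060000:
  k1 = f(0.000000, 1.060000) = 0.583000
  k2 = f(0.480000, 1.339840) = 0.361971
  u ← 1.060000 + (0.48/2)·(0.583000 + 0.361971) = 1.286793
u(0.48) ≈ 1.2868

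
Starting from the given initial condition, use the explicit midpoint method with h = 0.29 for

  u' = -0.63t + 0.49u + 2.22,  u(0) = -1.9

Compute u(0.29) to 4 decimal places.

-1.5261

Midpoint: k1 = f(t_n, u_n); k2 = f(t_n + h/2, u_n + (h/2)·k1); u_{n+1} = u_n + h·k2.
t=0.000000, u=-1.900000:
  k1 = f(0.000000, -1.900000) = 1.289000
  k2 = f(0.145000, -1.713095) = 1.289233
  u ← -1.900000 + 0.29·1.289233 = -1.526122
u(0.29) ≈ -1.5261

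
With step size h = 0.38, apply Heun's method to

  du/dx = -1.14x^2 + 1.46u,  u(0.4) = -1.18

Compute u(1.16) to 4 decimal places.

Heun: k1 = f(x_n, u_n); k2 = f(x_n + h, u_n + h·k1); u_{n+1} = u_n + (h/2)·(k1 + k2).
x=0.400000, u=-1.180000:
  k1 = f(0.400000, -1.180000) = -1.905200
  k2 = f(0.780000, -1.903976) = -3.473381
  u ← -1.180000 + (0.38/2)·(-1.905200 + (-3.473381)) = -2.201930
x=0.780000, u=-2.201930:
  k1 = f(0.780000, -2.201930) = -3.908394
  k2 = f(1.160000, -3.687120) = -6.917180
  u ← -2.201930 + (0.38/2)·(-3.908394 + (-6.917180)) = -4.258789
u(1.16) ≈ -4.2588

-4.2588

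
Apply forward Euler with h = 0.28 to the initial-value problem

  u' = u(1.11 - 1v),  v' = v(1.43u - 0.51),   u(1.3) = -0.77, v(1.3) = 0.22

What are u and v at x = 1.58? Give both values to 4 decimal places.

-0.9619, 0.1208

Euler on (u,v): u_{n+1} = u_n + h·u', v_{n+1} = v_n + h·v'.
1.300000: (-0.770000, 0.220000); f=(-0.685300, -0.354442) → (-0.961884, 0.120756)
(u(1.58), v(1.58)) ≈ (-0.9619, 0.1208)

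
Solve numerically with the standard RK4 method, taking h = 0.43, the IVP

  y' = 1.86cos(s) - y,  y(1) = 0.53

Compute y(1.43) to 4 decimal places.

0.5599

RK4: k1 = f(s_n, y_n); k2 = f(s_n + h/2, y_n + (h/2)·k1); k3 = f(s_n + h/2, y_n + (h/2)·k2); k4 = f(s_n + h, y_n + h·k3); y_{n+1} = y_n + (h/6)·(k1 + 2k2 + 2k3 + k4).
s=1.000000, y=0.530000:
  k1 = f(1.000000, 0.530000) = 0.474962
  k2 = f(1.215000, 0.632117) = 0.015790
  k3 = f(1.215000, 0.533395) = 0.114512
  k4 = f(1.430000, 0.579240) = -0.318223
  y ← 0.530000 + (0.43/6)·(k1 + 2k2 + 2k3 + k4) = 0.559910
y(1.43) ≈ 0.5599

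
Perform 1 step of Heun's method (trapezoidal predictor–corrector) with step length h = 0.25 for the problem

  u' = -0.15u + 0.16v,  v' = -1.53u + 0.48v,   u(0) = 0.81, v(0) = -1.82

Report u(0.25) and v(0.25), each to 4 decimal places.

0.6982, -2.3602

Heun on (u,v): k1 = f(x_n, state_n); k2 = f(x_n + h, state_n + h·k1); state_{n+1} = state_n + (h/2)·(k1 + k2).
0.000000: (0.810000, -1.820000)
  k1 = (-0.412700, -2.112900)
  predictor → (0.706825, -2.348225)
  k2 = (-0.481740, -2.208590)
  → (0.698195, -2.360186)
(u(0.25), v(0.25)) ≈ (0.6982, -2.3602)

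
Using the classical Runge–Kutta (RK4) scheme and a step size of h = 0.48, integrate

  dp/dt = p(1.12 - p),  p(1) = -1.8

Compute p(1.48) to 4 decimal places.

RK4: k1 = f(t_n, p_n); k2 = f(t_n + h/2, p_n + (h/2)·k1); k3 = f(t_n + h/2, p_n + (h/2)·k2); k4 = f(t_n + h, p_n + h·k3); p_{n+1} = p_n + (h/6)·(k1 + 2k2 + 2k3 + k4).
t=1.000000, p=-1.800000:
  k1 = f(1.000000, -1.800000) = -5.256000
  k2 = f(1.240000, -3.061440) = -12.801228
  k3 = f(1.240000, -4.872295) = -29.196225
  k4 = f(1.480000, -15.814188) = -267.800434
  p ← -1.800000 + (0.48/6)·(k1 + 2k2 + 2k3 + k4) = -30.364107
p(1.48) ≈ -30.3641

-30.3641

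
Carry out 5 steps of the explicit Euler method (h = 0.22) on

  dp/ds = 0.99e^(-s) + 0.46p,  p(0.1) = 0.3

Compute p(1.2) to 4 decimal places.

Euler: p_{n+1} = p_n + h·f(s_n, p_n).
s=0.100000, p=0.300000: f=1.033789 → p ← 0.300000 + 0.22·1.033789 = 0.527434
s=0.320000, p=0.527434: f=0.961507 → p ← 0.527434 + 0.22·0.961507 = 0.738965
s=0.540000, p=0.738965: f=0.916845 → p ← 0.738965 + 0.22·0.916845 = 0.940671
s=0.760000, p=0.940671: f=0.895698 → p ← 0.940671 + 0.22·0.895698 = 1.137725
s=0.980000, p=1.137725: f=0.894911 → p ← 1.137725 + 0.22·0.894911 = 1.334605
p(1.2) ≈ 1.3346

1.3346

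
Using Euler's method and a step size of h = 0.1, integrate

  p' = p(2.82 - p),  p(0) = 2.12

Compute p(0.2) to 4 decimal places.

Euler: p_{n+1} = p_n + h·f(x_n, p_n).
x=0.000000, p=2.120000: f=1.484000 → p ← 2.120000 + 0.1·1.484000 = 2.268400
x=0.100000, p=2.268400: f=1.251249 → p ← 2.268400 + 0.1·1.251249 = 2.393525
p(0.2) ≈ 2.3935

2.3935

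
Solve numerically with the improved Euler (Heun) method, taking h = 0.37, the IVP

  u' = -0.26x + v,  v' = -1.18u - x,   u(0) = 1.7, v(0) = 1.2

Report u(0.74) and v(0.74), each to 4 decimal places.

Heun on (u,v): k1 = f(x_n, state_n); k2 = f(x_n + h, state_n + h·k1); state_{n+1} = state_n + (h/2)·(k1 + k2).
0.000000: (1.700000, 1.200000)
  k1 = (1.200000, -2.006000)
  predictor → (2.144000, 0.457780)
  k2 = (0.361580, -2.899920)
  → (1.988892, 0.292405)
0.370000: (1.988892, 0.292405)
  k1 = (0.196205, -2.716893)
  predictor → (2.061488, -0.712846)
  k2 = (-0.905246, -3.172556)
  → (1.857720, -0.797143)
(u(0.74), v(0.74)) ≈ (1.8577, -0.7971)

1.8577, -0.7971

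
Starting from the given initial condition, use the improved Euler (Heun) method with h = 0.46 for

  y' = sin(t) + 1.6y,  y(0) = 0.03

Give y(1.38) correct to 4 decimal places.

Heun: k1 = f(t_n, y_n); k2 = f(t_n + h, y_n + h·k1); y_{n+1} = y_n + (h/2)·(k1 + k2).
t=0.000000, y=0.030000:
  k1 = f(0.000000, 0.030000) = 0.048000
  k2 = f(0.460000, 0.052080) = 0.527276
  y ← 0.030000 + (0.46/2)·(0.048000 + 0.527276) = 0.162314
t=0.460000, y=0.162314:
  k1 = f(0.460000, 0.162314) = 0.703650
  k2 = f(0.920000, 0.485992) = 1.573189
  y ← 0.162314 + (0.46/2)·(0.703650 + 1.573189) = 0.685987
t=0.920000, y=0.685987:
  k1 = f(0.920000, 0.685987) = 1.893180
  k2 = f(1.380000, 1.556849) = 3.472812
  y ← 0.685987 + (0.46/2)·(1.893180 + 3.472812) = 1.920165
y(1.38) ≈ 1.9202

1.9202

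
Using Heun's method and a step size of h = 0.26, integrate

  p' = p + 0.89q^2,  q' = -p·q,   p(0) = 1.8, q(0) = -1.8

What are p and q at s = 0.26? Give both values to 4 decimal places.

Heun on (p,q): k1 = f(s_n, state_n); k2 = f(s_n + h, state_n + h·k1); state_{n+1} = state_n + (h/2)·(k1 + k2).
0.000000: (1.800000, -1.800000)
  k1 = (4.683600, 3.240000)
  predictor → (3.017736, -0.957600)
  k2 = (3.833864, 2.889784)
  → (2.907270, -1.003128)
(p(0.26), q(0.26)) ≈ (2.9073, -1.0031)

2.9073, -1.0031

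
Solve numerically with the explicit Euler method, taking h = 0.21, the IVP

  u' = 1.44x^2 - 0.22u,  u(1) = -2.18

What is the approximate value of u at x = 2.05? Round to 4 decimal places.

Euler: u_{n+1} = u_n + h·f(x_n, u_n).
x=1.000000, u=-2.180000: f=1.919600 → u ← -2.180000 + 0.21·1.919600 = -1.776884
x=1.210000, u=-1.776884: f=2.499218 → u ← -1.776884 + 0.21·2.499218 = -1.252048
x=1.420000, u=-1.252048: f=3.179067 → u ← -1.252048 + 0.21·3.179067 = -0.584444
x=1.630000, u=-0.584444: f=3.954514 → u ← -0.584444 + 0.21·3.954514 = 0.246004
x=1.840000, u=0.246004: f=4.821143 → u ← 0.246004 + 0.21·4.821143 = 1.258444
u(2.05) ≈ 1.2584

1.2584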